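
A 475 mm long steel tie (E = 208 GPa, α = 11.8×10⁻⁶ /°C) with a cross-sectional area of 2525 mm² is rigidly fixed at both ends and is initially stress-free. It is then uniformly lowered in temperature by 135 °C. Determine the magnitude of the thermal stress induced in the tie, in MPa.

With length fixed, the mechanical strain must cancel the thermal strain αΔT = 11.8×10⁻⁶ × 135 = 1593×10⁻⁶.
The stress required to suppress this strain is σ = Eε = 208×10³ × 1593×10⁻⁶ = 331.3 MPa, tensile since the tie is trying to contract.

σ ≈ 331 MPa (tensile)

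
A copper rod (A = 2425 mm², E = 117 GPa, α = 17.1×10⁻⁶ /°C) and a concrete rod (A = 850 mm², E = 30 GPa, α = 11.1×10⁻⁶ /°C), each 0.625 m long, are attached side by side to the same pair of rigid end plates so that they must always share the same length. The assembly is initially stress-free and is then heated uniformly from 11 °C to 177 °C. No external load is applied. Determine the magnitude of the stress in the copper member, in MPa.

Both members must finish at the same length. With the larger α, the copper tends to over-expand; the plates restrain it, putting the copper in compression and the concrete in tension. With no external load the two internal forces are equal and opposite, magnitude P.
Equating the net (thermal + elastic) strains gives |α₁ − α₂|·ΔT = P·[1/(A₁E₁) + 1/(A₂E₂)].
|α₁ − α₂|·ΔT = 6×10⁻⁶ × 166 = 0.000996.
1/(A₁E₁) + 1/(A₂E₂) = 1/(2425×117×10³) + 1/(850×30×10³) = 4.274×10⁻⁸ N⁻¹.
So P = 0.000996 / 4.274×10⁻⁸ = 23.3 kN.
σ_{copper} = P/A₁ = 23300/2425 = 9.61 MPa, compressive.

σ ≈ 9.61 MPa (compressive)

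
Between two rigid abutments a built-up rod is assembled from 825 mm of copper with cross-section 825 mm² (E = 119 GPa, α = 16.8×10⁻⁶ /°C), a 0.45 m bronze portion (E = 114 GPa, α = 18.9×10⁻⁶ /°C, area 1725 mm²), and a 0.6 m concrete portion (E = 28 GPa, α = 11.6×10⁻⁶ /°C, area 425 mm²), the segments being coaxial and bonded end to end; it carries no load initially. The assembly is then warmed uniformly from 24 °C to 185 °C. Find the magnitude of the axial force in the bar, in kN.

Free thermal expansion of the whole bar: Σ αᵢΔT Lᵢ = 16.8×10⁻⁶×161×825 + 18.9×10⁻⁶×161×450 + 11.6×10⁻⁶×161×600 = 4.721 mm.
The walls prevent any net length change, so an axial force P (same in every segment) develops. Compatibility: P · Σ Lᵢ/(AᵢEᵢ) = δ_free.
Σ Lᵢ/(AᵢEᵢ) = 825/(825×119×10³) + 450/(1725×114×10³) + 600/(425×28×10³) = 6.111×10⁻⁵ mm/N.
Hence P = δ_free / Σ(L/AE) = 4.721/6.111×10⁻⁵ = 77.26 kN (compressive).

P ≈ 77.3 kN (compressive)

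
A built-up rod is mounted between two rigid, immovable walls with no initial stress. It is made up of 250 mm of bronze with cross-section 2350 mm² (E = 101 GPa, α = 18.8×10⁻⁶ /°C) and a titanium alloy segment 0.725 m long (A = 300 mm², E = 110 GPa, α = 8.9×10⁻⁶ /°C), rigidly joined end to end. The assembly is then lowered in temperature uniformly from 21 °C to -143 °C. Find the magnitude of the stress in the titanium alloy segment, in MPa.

With the walls removed the bar would change length by δ_free = Σ αᵢΔT Lᵢ = 18.8×10⁻⁶×164×250 + 8.9×10⁻⁶×164×725 = 1.829 mm.
Since the ends are fixed, an axial force P builds up, equal in every segment, with P · Σ Lᵢ/(AᵢEᵢ) = δ_free.
Σ Lᵢ/(AᵢEᵢ) = 250/(2350×101×10³) + 725/(300×110×10³) = 2.302×10⁻⁵ mm/N.
Hence P = δ_free / Σ(L/AE) = 1.829/2.302×10⁻⁵ = 79.44 kN (tensile).
σ_{titanium alloy} = P / A = 79440 / 300 = 264.8 MPa.

σ ≈ 265 MPa (tensile)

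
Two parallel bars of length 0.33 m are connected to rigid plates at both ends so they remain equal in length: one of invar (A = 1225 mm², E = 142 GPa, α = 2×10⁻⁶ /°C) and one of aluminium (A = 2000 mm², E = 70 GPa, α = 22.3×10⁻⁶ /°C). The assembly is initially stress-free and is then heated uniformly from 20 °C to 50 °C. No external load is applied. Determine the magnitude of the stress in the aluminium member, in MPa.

Equilibrium of a rigid end plate with no external load gives equal and opposite internal forces ±P in the two members. Since α_{aluminium} > α_{invar}, heating drives the aluminium into compression and the invar into tension.
Setting the final lengths equal and cancelling L: (α₁ − α₂)ΔT = P/(A₁E₁) + P/(A₂E₂).
|α₁ − α₂|·ΔT = 20.3×10⁻⁶ × 30 = 0.000609.
1/(A₁E₁) + 1/(A₂E₂) = 1/(1225×142×10³) + 1/(2000×70×10³) = 1.289×10⁻⁸ N⁻¹.
P = 0.000609 / 1.289×10⁻⁸ = 47240 N = 47.24 kN.
σ_{aluminium} = P/A₂ = 47240/2000 = 23.62 MPa, compressive.

σ ≈ 23.6 MPa (compressive)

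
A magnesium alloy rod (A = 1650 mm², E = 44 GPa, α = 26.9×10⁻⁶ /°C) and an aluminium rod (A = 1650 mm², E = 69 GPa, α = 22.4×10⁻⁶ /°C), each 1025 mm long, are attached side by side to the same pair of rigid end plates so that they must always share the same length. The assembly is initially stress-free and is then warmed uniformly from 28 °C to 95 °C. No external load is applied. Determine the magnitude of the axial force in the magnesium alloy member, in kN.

The magnesium alloy has the larger α, so on heating it would change length more than the aluminium if both were free. The rigid plates force a common final length, so the magnesium alloy is put into compression and the aluminium into tension, with equal and opposite forces P (no external load).
Equating the net (thermal + elastic) strains gives |α₁ − α₂|·ΔT = P·[1/(A₁E₁) + 1/(A₂E₂)].
|α₁ − α₂|·ΔT = 4.5×10⁻⁶ × 67 = 0.0003015.
1/(A₁E₁) + 1/(A₂E₂) = 1/(1650×44×10³) + 1/(1650×69×10³) = 2.256×10⁻⁸ N⁻¹.
P = 0.0003015 / 2.256×10⁻⁸ = 13370 N = 13.37 kN.

P ≈ 13.4 kN (compressive in the magnesium alloy)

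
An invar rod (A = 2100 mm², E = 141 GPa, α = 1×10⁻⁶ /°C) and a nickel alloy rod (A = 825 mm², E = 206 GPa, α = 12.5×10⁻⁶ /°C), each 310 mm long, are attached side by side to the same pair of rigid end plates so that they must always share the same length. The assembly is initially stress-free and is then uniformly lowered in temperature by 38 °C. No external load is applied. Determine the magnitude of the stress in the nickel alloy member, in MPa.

Equilibrium of a rigid end plate with no external load gives equal and opposite internal forces ±P in the two members. Since α_{nickel alloy} > α_{invar}, cooling drives the nickel alloy into tension and the invar into compression.
Compatibility of the two members (thermal + elastic change equal): (α₁ − α₂)ΔT = P·[1/(A₁E₁) + 1/(A₂E₂)].
|α₁ − α₂|·ΔT = 11.5×10⁻⁶ × 38 = 0.000437.
1/(A₁E₁) + 1/(A₂E₂) = 1/(2100×141×10³) + 1/(825×206×10³) = 9.261×10⁻⁹ N⁻¹.
P = 0.000437 / 9.261×10⁻⁹ = 47190 N = 47.19 kN.
σ_{nickel alloy} = P/A₂ = 47190/825 = 57.19 MPa, tensile.

σ ≈ 57.2 MPa (tensile)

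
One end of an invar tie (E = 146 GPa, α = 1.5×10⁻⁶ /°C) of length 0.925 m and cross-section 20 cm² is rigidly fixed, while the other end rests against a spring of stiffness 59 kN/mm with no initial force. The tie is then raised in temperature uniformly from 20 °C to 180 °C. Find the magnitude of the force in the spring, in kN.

P ≈ 11 kN

Free thermal expansion: δ_free = αΔT L = 1.5×10⁻⁶ × 160 × 925 = 0.222 mm.
With a force P in the spring, the elastic change of the tie is PL/(AE) and that of the spring is P/k; compatibility requires their sum to equal δ_free.
So P = δ_free / [L/(AE) + 1/k] = 0.222 / [ 925/(2000×146×10³) + 1/(59×10³) ].
P = 0.222 / 2.012×10⁻⁵ = 11040 N.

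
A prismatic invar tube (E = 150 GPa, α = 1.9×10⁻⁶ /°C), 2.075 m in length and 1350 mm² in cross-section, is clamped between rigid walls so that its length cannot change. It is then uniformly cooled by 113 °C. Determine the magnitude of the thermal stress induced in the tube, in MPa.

σ ≈ 32.2 MPa (tensile)

Because both ends are immovable the net strain is zero, and the suppressed thermal strain is αΔT = 1.9×10⁻⁶ × 113 = 214.7×10⁻⁶.
Hence σ = E·αΔT = 150×10³ × 214.7×10⁻⁶ = 32.2 MPa, tensile.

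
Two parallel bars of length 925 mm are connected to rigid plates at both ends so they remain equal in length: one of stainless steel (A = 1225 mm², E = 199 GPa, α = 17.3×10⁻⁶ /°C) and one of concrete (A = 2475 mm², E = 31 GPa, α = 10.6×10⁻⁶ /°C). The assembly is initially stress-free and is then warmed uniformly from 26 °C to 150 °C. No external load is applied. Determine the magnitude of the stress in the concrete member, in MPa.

σ ≈ 19.6 MPa (tensile)

Equilibrium of a rigid end plate with no external load gives equal and opposite internal forces ±P in the two members. Since α_{stainless steel} > α_{concrete}, heating drives the stainless steel into compression and the concrete into tension.
Setting the final lengths equal and cancelling L: (α₁ − α₂)ΔT = P/(A₁E₁) + P/(A₂E₂).
|α₁ − α₂|·ΔT = 6.7×10⁻⁶ × 124 = 0.0008308.
1/(A₁E₁) + 1/(A₂E₂) = 1/(1225×199×10³) + 1/(2475×31×10³) = 1.714×10⁻⁸ N⁻¹.
P = 0.0008308 / 1.714×10⁻⁸ = 48480 N = 48.48 kN.
σ_{concrete} = P/A₂ = 48480/2475 = 19.59 MPa, tensile.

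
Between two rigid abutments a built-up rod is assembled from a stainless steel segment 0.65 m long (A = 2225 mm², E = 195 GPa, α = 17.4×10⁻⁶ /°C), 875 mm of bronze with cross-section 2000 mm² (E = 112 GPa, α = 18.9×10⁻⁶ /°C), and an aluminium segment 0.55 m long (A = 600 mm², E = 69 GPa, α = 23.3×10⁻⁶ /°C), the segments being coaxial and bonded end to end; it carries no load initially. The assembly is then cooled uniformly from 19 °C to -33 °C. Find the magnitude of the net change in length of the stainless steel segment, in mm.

Free thermal contraction of the whole bar: Σ αᵢΔT Lᵢ = 17.4×10⁻⁶×52×650 + 18.9×10⁻⁶×52×875 + 23.3×10⁻⁶×52×550 = 2.114 mm.
The rigid supports impose zero overall length change; the single axial force P common to all segments must satisfy P Σ Lᵢ/(AᵢEᵢ) = δ_free.
Σ Lᵢ/(AᵢEᵢ) = 650/(2225×195×10³) + 875/(2000×112×10³) + 550/(600×69×10³) = 1.869×10⁻⁵ mm/N.
Hence P = δ_free / Σ(L/AE) = 2.114/1.869×10⁻⁵ = 113.1 kN (tensile).
For the stainless steel segment, free thermal change = 17.4×10⁻⁶×52×650 = 0.5881 mm and elastic change from P = 113100×650/(2225×195×10³) = 0.1695 mm; these oppose, so the net change is 0.419 mm (segment shortens).

|ΔL| ≈ 0.419 mm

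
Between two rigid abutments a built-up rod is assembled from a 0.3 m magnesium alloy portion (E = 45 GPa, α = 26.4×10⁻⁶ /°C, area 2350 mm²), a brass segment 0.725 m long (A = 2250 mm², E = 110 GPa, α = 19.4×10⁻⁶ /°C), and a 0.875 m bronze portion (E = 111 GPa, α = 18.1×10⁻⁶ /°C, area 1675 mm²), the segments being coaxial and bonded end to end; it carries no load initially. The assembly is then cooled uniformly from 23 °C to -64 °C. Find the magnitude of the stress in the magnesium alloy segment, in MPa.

σ ≈ 134 MPa (tensile)

Free thermal contraction of the whole bar: Σ αᵢΔT Lᵢ = 26.4×10⁻⁶×87×300 + 19.4×10⁻⁶×87×725 + 18.1×10⁻⁶×87×875 = 3.291 mm.
The walls prevent any net length change, so an axial force P (same in every segment) develops. Compatibility: P · Σ Lᵢ/(AᵢEᵢ) = δ_free.
Σ Lᵢ/(AᵢEᵢ) = 300/(2350×45×10³) + 725/(2250×110×10³) + 875/(1675×111×10³) = 1.047×10⁻⁵ mm/N.
So P = 3.291 / 1.047×10⁻⁵ = 314.2 kN, tensile.
σ_{magnesium alloy} = P / A = 314200 / 2350 = 133.7 MPa.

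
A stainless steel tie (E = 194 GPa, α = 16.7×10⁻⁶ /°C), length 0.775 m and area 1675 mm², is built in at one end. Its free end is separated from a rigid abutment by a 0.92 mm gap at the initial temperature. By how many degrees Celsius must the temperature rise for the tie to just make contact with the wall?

Contact occurs when the free expansion equals the gap: αΔT L = 0.92 mm.
ΔT = 0.92 / (16.7×10⁻⁶ × 775) = 71.08 °C.

ΔT ≈ 71.1 °C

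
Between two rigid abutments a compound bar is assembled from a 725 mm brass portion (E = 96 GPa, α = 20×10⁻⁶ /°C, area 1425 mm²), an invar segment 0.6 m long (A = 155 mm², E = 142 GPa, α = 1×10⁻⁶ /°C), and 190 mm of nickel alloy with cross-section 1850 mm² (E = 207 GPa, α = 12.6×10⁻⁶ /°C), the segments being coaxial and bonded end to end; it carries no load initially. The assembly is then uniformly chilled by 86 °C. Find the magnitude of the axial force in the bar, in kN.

With the walls removed the bar would change length by δ_free = Σ αᵢΔT Lᵢ = 20×10⁻⁶×86×725 + 1×10⁻⁶×86×600 + 12.6×10⁻⁶×86×190 = 1.504 mm.
The rigid supports impose zero overall length change; the single axial force P common to all segments must satisfy P Σ Lᵢ/(AᵢEᵢ) = δ_free.
Σ Lᵢ/(AᵢEᵢ) = 725/(1425×96×10³) + 600/(155×142×10³) + 190/(1850×207×10³) = 3.306×10⁻⁵ mm/N.
Hence P = δ_free / Σ(L/AE) = 1.504/3.306×10⁻⁵ = 45.51 kN (tensile).

P ≈ 45.5 kN (tensile)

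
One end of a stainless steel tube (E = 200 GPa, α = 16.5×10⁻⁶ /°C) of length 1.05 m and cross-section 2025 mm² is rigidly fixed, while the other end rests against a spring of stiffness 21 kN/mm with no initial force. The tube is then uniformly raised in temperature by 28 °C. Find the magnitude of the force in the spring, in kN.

Free thermal expansion: δ_free = αΔT L = 16.5×10⁻⁶ × 28 × 1050 = 0.4851 mm.
With a force P in the spring, the elastic change of the tube is PL/(AE) and that of the spring is P/k; compatibility requires their sum to equal δ_free.
So P = δ_free / [L/(AE) + 1/k] = 0.4851 / [ 1050/(2025×200×10³) + 1/(21×10³) ].
P = 0.4851 / 5.021×10⁻⁵ = 9661 N.

P ≈ 9.66 kN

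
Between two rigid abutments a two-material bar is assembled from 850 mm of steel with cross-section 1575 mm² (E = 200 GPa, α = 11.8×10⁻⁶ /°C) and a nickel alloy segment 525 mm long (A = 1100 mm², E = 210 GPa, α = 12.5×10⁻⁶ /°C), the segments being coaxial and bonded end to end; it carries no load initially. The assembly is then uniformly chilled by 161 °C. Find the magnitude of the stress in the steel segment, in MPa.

Free thermal contraction of the whole bar: Σ αᵢΔT Lᵢ = 11.8×10⁻⁶×161×850 + 12.5×10⁻⁶×161×525 = 2.671 mm.
The walls prevent any net length change, so an axial force P (same in every segment) develops. Compatibility: P · Σ Lᵢ/(AᵢEᵢ) = δ_free.
The series flexibility is Σ Lᵢ/(AᵢEᵢ) = 850/(1575×200×10³) + 525/(1100×210×10³) = 4.971×10⁻⁶ mm/N.
P = 2.671 / 4.971×10⁻⁶ = 537400 N = 537.4 kN, tensile.
σ_{steel} = P / A = 537400 / 1575 = 341.2 MPa.

σ ≈ 341 MPa (tensile)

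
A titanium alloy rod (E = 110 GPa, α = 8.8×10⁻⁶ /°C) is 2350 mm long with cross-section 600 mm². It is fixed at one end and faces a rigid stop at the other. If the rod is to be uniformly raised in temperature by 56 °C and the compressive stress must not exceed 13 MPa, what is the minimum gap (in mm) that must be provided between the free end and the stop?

g ≈ 0.88 mm

With no wall the rod would lengthen by αΔT L = 8.8×10⁻⁶ × 56 × 2350 = 1.158 mm.
At the allowable stress the elastic shortening the wall may impose is σL/E = 13 × 2350 / (110×10³) = 0.2777 mm.
The gap must absorb the remainder: g_min = 1.158 − 0.2777 = 0.8804 mm.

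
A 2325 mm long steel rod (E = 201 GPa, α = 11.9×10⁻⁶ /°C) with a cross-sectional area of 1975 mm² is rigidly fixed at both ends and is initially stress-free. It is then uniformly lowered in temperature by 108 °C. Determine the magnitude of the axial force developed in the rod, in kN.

The ends cannot move, so σ = EαΔT = 201×10³ × 11.9×10⁻⁶ × 108 = 258.3 MPa.
P = AEαΔT = 1975 × 201×10³ × 11.9×10⁻⁶ × 108 = 510.2 kN (tensile).

P ≈ 510 kN (tensile)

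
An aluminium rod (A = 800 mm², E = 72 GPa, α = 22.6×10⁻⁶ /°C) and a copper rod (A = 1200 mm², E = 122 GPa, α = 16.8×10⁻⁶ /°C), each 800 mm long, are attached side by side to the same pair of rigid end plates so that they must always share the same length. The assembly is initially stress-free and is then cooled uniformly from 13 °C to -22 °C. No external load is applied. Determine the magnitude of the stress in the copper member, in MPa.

The aluminium has the larger α, so on cooling it would change length more than the copper if both were free. The rigid plates force a common final length, so the aluminium is put into tension and the copper into compression, with equal and opposite forces P (no external load).
Setting the final lengths equal and cancelling L: (α₁ − α₂)ΔT = P/(A₁E₁) + P/(A₂E₂).
|α₁ − α₂|·ΔT = 5.8×10⁻⁶ × 35 = 0.000203.
1/(A₁E₁) + 1/(A₂E₂) = 1/(800×72×10³) + 1/(1200×122×10³) = 2.419×10⁻⁸ N⁻¹.
So P = 0.000203 / 2.419×10⁻⁸ = 8.391 kN.
σ_{copper} = P/A₂ = 8391/1200 = 6.993 MPa, compressive.

σ ≈ 6.99 MPa (compressive)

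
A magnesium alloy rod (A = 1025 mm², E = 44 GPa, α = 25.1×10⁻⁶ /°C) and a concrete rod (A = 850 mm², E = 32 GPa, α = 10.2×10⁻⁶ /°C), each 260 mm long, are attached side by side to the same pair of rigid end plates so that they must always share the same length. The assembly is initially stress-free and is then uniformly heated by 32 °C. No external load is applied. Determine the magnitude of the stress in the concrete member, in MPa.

σ ≈ 9.52 MPa (tensile)

Equilibrium of a rigid end plate with no external load gives equal and opposite internal forces ±P in the two members. Since α_{magnesium alloy} > α_{concrete}, heating drives the magnesium alloy into compression and the concrete into tension.
Compatibility of the two members (thermal + elastic change equal): (α₁ − α₂)ΔT = P·[1/(A₁E₁) + 1/(A₂E₂)].
|α₁ − α₂|·ΔT = 14.9×10⁻⁶ × 32 = 0.0004768.
1/(A₁E₁) + 1/(A₂E₂) = 1/(1025×44×10³) + 1/(850×32×10³) = 5.894×10⁻⁸ N⁻¹.
So P = 0.0004768 / 5.894×10⁻⁸ = 8.09 kN.
σ_{concrete} = P/A₂ = 8090/850 = 9.518 MPa, tensile.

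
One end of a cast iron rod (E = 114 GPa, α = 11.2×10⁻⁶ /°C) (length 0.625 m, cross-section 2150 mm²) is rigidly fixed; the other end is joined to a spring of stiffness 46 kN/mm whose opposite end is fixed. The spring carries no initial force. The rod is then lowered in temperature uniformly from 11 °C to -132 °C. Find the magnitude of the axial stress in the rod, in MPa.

Free thermal contraction: δ_free = αΔT L = 11.2×10⁻⁶ × 143 × 625 = 1.001 mm.
With a force P in the spring, the elastic change of the rod is PL/(AE) and that of the spring is P/k; compatibility requires their sum to equal δ_free.
P [ L/(AE) + 1/k ] = δ_free → P [ 625/(2150×114×10³) + 1/(46×10³) ] = 1.001.
P = 1.001 / 2.429×10⁻⁵ = 41210 N.
σ = P/A = 41210/2150 = 19.17 MPa.

σ ≈ 19.2 MPa (tensile)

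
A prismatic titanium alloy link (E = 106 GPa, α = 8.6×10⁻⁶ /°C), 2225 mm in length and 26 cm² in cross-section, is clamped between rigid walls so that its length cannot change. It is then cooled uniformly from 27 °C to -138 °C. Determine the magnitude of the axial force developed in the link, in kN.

Full restraint means ε = 0, so the stress is σ = EαΔT = 106×10³ × 8.6×10⁻⁶ × 165 = 150.4 MPa.
Then P = σA = 150.4 × 2600 mm² = 391.1 kN, tensile.

P ≈ 391 kN (tensile)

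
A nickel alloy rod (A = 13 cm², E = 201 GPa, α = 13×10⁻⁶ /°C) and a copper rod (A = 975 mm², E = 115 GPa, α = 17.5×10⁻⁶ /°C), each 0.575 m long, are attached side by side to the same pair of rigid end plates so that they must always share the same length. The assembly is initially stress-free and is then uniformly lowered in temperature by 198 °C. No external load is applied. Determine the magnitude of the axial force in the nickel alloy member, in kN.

P ≈ 69.9 kN (compressive in the nickel alloy)

Both members must finish at the same length. With the larger α, the copper tends to over-contract; the plates restrain it, putting the copper in tension and the nickel alloy in compression. With no external load the two internal forces are equal and opposite, magnitude P.
Equating the net (thermal + elastic) strains gives |α₁ − α₂|·ΔT = P·[1/(A₁E₁) + 1/(A₂E₂)].
|α₁ − α₂|·ΔT = 4.5×10⁻⁶ × 198 = 0.000891.
1/(A₁E₁) + 1/(A₂E₂) = 1/(1300×201×10³) + 1/(975×115×10³) = 1.275×10⁻⁸ N⁻¹.
So P = 0.000891 / 1.275×10⁻⁸ = 69.91 kN.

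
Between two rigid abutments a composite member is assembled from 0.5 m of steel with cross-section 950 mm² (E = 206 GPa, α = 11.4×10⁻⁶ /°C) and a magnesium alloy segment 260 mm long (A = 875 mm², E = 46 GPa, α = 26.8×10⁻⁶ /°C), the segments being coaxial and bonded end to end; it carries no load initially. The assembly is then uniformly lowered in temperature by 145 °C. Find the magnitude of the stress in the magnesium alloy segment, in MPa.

σ ≈ 233 MPa (tensile)

With the walls removed the bar would change length by δ_free = Σ αᵢΔT Lᵢ = 11.4×10⁻⁶×145×500 + 26.8×10⁻⁶×145×260 = 1.837 mm.
The rigid supports impose zero overall length change; the single axial force P common to all segments must satisfy P Σ Lᵢ/(AᵢEᵢ) = δ_free.
Σ Lᵢ/(AᵢEᵢ) = 500/(950×206×10³) + 260/(875×46×10³) = 9.015×10⁻⁶ mm/N.
So P = 1.837 / 9.015×10⁻⁶ = 203.8 kN, tensile.
σ_{magnesium alloy} = P / A = 203800 / 875 = 232.9 MPa.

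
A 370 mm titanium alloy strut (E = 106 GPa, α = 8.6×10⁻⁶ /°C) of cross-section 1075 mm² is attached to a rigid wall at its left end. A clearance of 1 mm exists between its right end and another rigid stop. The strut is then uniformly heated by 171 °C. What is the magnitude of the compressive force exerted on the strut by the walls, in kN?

P ≈ 0 kN

Free thermal elongation = αΔT L = 8.6×10⁻⁶ × 171 × 370 = 0.5441 mm.
Since δ_free = 0.544 mm is less than the 1 mm gap, the strut never touches the wall. No axial force develops.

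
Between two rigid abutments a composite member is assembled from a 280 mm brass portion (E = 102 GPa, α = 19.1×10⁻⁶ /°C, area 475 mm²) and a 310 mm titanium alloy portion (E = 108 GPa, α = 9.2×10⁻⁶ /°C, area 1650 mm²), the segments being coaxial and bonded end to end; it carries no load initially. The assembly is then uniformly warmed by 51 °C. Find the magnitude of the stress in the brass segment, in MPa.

σ ≈ 117 MPa (compressive)

With the walls removed the bar would change length by δ_free = Σ αᵢΔT Lᵢ = 19.1×10⁻⁶×51×280 + 9.2×10⁻⁶×51×310 = 0.4182 mm.
The rigid supports impose zero overall length change; the single axial force P common to all segments must satisfy P Σ Lᵢ/(AᵢEᵢ) = δ_free.
Σ Lᵢ/(AᵢEᵢ) = 280/(475×102×10³) + 310/(1650×108×10³) = 7.519×10⁻⁶ mm/N.
P = 0.4182 / 7.519×10⁻⁶ = 55620 N = 55.62 kN, compressive.
σ_{brass} = P / A = 55620 / 475 = 117.1 MPa.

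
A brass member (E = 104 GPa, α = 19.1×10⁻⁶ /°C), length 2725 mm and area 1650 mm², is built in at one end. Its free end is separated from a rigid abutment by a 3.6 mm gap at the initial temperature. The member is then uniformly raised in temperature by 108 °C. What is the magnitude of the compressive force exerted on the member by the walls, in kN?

P ≈ 127 kN

If the wall were absent the member would grow by αΔT L = 19.1×10⁻⁶ × 108 × 2725 = 5.621 mm.
The gap closes (δ_free > 3.6 mm) and the wall then resists a further 5.621 − 3.6 = 2.021 mm of expansion.
So σ = E(δ_free − g)/L = 104×10³ × 2.021/2725 = 77.14 MPa.
Force on the wall = σA = 77.14 × 1650 mm² = 127.3 kN.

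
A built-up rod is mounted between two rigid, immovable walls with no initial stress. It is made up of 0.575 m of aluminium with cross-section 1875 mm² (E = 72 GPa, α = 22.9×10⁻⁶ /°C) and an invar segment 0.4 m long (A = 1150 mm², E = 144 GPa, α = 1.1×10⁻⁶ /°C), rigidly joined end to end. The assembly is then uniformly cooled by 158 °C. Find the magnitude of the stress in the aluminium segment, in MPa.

If the supports were absent, the total length change would be Σ αᵢΔT Lᵢ = 22.9×10⁻⁶×158×575 + 1.1×10⁻⁶×158×400 = 2.15 mm.
The rigid supports impose zero overall length change; the single axial force P common to all segments must satisfy P Σ Lᵢ/(AᵢEᵢ) = δ_free.
Σ Lᵢ/(AᵢEᵢ) = 575/(1875×72×10³) + 400/(1150×144×10³) = 6.675×10⁻⁶ mm/N.
Hence P = δ_free / Σ(L/AE) = 2.15/6.675×10⁻⁶ = 322.1 kN (tensile).
σ_{aluminium} = P / A = 322100 / 1875 = 171.8 MPa.

σ ≈ 172 MPa (tensile)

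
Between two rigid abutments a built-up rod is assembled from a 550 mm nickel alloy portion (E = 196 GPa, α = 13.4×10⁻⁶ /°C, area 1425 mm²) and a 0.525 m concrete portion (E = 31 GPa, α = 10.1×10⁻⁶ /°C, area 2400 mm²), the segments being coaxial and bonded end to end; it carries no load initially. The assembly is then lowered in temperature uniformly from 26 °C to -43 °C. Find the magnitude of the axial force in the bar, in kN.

With the walls removed the bar would change length by δ_free = Σ αᵢΔT Lᵢ = 13.4×10⁻⁶×69×550 + 10.1×10⁻⁶×69×525 = 0.8744 mm.
Since the ends are fixed, an axial force P builds up, equal in every segment, with P · Σ Lᵢ/(AᵢEᵢ) = δ_free.
Σ Lᵢ/(AᵢEᵢ) = 550/(1425×196×10³) + 525/(2400×31×10³) = 9.026×10⁻⁶ mm/N.
P = 0.8744 / 9.026×10⁻⁶ = 96880 N = 96.88 kN, tensile.

P ≈ 96.9 kN (tensile)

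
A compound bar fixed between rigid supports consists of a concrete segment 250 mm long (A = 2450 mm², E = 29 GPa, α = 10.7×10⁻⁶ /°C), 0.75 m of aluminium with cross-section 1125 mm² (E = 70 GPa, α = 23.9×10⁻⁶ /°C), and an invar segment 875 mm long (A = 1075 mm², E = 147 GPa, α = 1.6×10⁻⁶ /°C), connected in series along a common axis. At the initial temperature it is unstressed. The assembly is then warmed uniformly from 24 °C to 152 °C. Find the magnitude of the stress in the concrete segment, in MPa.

σ ≈ 61.9 MPa (compressive)

Free thermal expansion of the whole bar: Σ αᵢΔT Lᵢ = 10.7×10⁻⁶×128×250 + 23.9×10⁻⁶×128×750 + 1.6×10⁻⁶×128×875 = 2.816 mm.
The walls prevent any net length change, so an axial force P (same in every segment) develops. Compatibility: P · Σ Lᵢ/(AᵢEᵢ) = δ_free.
Σ Lᵢ/(AᵢEᵢ) = 250/(2450×29×10³) + 750/(1125×70×10³) + 875/(1075×147×10³) = 1.858×10⁻⁵ mm/N.
Hence P = δ_free / Σ(L/AE) = 2.816/1.858×10⁻⁵ = 151.6 kN (compressive).
σ_{concrete} = P / A = 151600 / 2450 = 61.86 MPa.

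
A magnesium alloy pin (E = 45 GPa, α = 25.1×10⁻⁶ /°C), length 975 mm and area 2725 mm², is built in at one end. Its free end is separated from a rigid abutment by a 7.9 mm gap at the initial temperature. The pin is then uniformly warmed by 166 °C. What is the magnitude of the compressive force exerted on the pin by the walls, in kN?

P ≈ 0 kN

If the wall were absent the pin would grow by αΔT L = 25.1×10⁻⁶ × 166 × 975 = 4.062 mm.
Since δ_free = 4.06 mm is less than the 7.9 mm gap, the pin never touches the wall. No axial force develops.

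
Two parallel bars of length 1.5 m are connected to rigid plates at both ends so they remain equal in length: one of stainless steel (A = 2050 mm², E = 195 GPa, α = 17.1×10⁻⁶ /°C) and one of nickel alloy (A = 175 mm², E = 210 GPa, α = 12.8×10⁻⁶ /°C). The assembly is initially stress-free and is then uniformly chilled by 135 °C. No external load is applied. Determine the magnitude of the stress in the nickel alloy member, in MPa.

σ ≈ 112 MPa (compressive)

The stainless steel has the larger α, so on cooling it would change length more than the nickel alloy if both were free. The rigid plates force a common final length, so the stainless steel is put into tension and the nickel alloy into compression, with equal and opposite forces P (no external load).
Equating the net (thermal + elastic) strains gives |α₁ − α₂|·ΔT = P·[1/(A₁E₁) + 1/(A₂E₂)].
|α₁ − α₂|·ΔT = 4.3×10⁻⁶ × 135 = 0.0005805.
1/(A₁E₁) + 1/(A₂E₂) = 1/(2050×195×10³) + 1/(175×210×10³) = 2.971×10⁻⁸ N⁻¹.
So P = 0.0005805 / 2.971×10⁻⁸ = 19.54 kN.
σ_{nickel alloy} = P/A₂ = 19540/175 = 111.6 MPa, compressive.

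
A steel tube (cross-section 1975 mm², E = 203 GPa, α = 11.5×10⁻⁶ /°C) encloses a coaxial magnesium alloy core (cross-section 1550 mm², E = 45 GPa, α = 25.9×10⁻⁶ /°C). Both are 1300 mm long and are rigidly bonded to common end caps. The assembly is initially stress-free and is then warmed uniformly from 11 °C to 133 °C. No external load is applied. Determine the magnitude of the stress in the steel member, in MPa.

σ ≈ 52.8 MPa (tensile)

Equilibrium of a rigid end plate with no external load gives equal and opposite internal forces ±P in the two members. Since α_{magnesium alloy} > α_{steel}, heating drives the magnesium alloy into compression and the steel into tension.
Compatibility of the two members (thermal + elastic change equal): (α₁ − α₂)ΔT = P·[1/(A₁E₁) + 1/(A₂E₂)].
|α₁ − α₂|·ΔT = 14.4×10⁻⁶ × 122 = 0.001757.
1/(A₁E₁) + 1/(A₂E₂) = 1/(1975×203×10³) + 1/(1550×45×10³) = 1.683×10⁻⁸ N⁻¹.
So P = 0.001757 / 1.683×10⁻⁸ = 104.4 kN.
σ_{steel} = P/A₁ = 104400/1975 = 52.85 MPa, tensile.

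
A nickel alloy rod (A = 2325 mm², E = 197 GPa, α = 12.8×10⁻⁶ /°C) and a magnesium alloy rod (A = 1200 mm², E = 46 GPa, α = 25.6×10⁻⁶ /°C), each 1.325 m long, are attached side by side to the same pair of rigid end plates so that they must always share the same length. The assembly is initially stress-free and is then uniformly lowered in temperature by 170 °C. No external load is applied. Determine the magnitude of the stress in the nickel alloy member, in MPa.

Both members must finish at the same length. With the larger α, the magnesium alloy tends to over-contract; the plates restrain it, putting the magnesium alloy in tension and the nickel alloy in compression. With no external load the two internal forces are equal and opposite, magnitude P.
Equating the net (thermal + elastic) strains gives |α₁ − α₂|·ΔT = P·[1/(A₁E₁) + 1/(A₂E₂)].
|α₁ − α₂|·ΔT = 12.8×10⁻⁶ × 170 = 0.002176.
1/(A₁E₁) + 1/(A₂E₂) = 1/(2325×197×10³) + 1/(1200×46×10³) = 2.03×10⁻⁸ N⁻¹.
So P = 0.002176 / 2.03×10⁻⁸ = 107.2 kN.
σ_{nickel alloy} = P/A₁ = 107200/2325 = 46.11 MPa, compressive.

σ ≈ 46.1 MPa (compressive)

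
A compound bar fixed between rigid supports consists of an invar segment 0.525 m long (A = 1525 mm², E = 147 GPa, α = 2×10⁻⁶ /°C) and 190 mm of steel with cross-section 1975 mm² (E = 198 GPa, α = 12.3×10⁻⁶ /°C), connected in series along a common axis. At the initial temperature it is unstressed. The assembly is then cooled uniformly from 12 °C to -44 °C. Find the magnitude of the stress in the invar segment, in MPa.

σ ≈ 44 MPa (tensile)

With the walls removed the bar would change length by δ_free = Σ αᵢΔT Lᵢ = 2×10⁻⁶×56×525 + 12.3×10⁻⁶×56×190 = 0.1897 mm.
The walls prevent any net length change, so an axial force P (same in every segment) develops. Compatibility: P · Σ Lᵢ/(AᵢEᵢ) = δ_free.
Σ Lᵢ/(AᵢEᵢ) = 525/(1525×147×10³) + 190/(1975×198×10³) = 2.828×10⁻⁶ mm/N.
Hence P = δ_free / Σ(L/AE) = 0.1897/2.828×10⁻⁶ = 67.07 kN (tensile).
σ_{invar} = P / A = 67070 / 1525 = 43.98 MPa.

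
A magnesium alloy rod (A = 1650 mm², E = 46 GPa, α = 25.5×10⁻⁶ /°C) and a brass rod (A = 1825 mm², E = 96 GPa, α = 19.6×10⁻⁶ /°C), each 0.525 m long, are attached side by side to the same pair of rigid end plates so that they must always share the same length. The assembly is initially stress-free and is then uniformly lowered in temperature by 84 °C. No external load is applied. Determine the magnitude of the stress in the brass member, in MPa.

Both members must finish at the same length. With the larger α, the magnesium alloy tends to over-contract; the plates restrain it, putting the magnesium alloy in tension and the brass in compression. With no external load the two internal forces are equal and opposite, magnitude P.
Compatibility of the two members (thermal + elastic change equal): (α₁ − α₂)ΔT = P·[1/(A₁E₁) + 1/(A₂E₂)].
|α₁ − α₂|·ΔT = 5.9×10⁻⁶ × 84 = 0.0004956.
1/(A₁E₁) + 1/(A₂E₂) = 1/(1650×46×10³) + 1/(1825×96×10³) = 1.888×10⁻⁸ N⁻¹.
P = 0.0004956 / 1.888×10⁻⁸ = 26250 N = 26.25 kN.
σ_{brass} = P/A₂ = 26250/1825 = 14.38 MPa, compressive.

σ ≈ 14.4 MPa (compressive)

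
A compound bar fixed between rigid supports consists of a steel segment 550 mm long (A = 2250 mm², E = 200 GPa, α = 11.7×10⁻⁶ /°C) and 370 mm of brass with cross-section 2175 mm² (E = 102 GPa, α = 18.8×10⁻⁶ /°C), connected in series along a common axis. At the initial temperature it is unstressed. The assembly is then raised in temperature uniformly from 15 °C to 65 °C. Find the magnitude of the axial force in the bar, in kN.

P ≈ 232 kN (compressive)

With the walls removed the bar would change length by δ_free = Σ αᵢΔT Lᵢ = 11.7×10⁻⁶×50×550 + 18.8×10⁻⁶×50×370 = 0.6695 mm.
The walls prevent any net length change, so an axial force P (same in every segment) develops. Compatibility: P · Σ Lᵢ/(AᵢEᵢ) = δ_free.
Σ Lᵢ/(AᵢEᵢ) = 550/(2250×200×10³) + 370/(2175×102×10³) = 2.89×10⁻⁶ mm/N.
Hence P = δ_free / Σ(L/AE) = 0.6695/2.89×10⁻⁶ = 231.7 kN (compressive).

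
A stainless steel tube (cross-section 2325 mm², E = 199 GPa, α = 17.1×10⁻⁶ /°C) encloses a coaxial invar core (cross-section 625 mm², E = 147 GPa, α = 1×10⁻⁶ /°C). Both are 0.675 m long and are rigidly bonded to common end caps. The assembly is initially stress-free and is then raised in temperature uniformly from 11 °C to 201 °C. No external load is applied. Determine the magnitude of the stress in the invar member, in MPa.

σ ≈ 375 MPa (tensile)

Equilibrium of a rigid end plate with no external load gives equal and opposite internal forces ±P in the two members. Since α_{stainless steel} > α_{invar}, heating drives the stainless steel into compression and the invar into tension.
Setting the final lengths equal and cancelling L: (α₁ − α₂)ΔT = P/(A₁E₁) + P/(A₂E₂).
|α₁ − α₂|·ΔT = 16.1×10⁻⁶ × 190 = 0.003059.
1/(A₁E₁) + 1/(A₂E₂) = 1/(2325×199×10³) + 1/(625×147×10³) = 1.305×10⁻⁸ N⁻¹.
So P = 0.003059 / 1.305×10⁻⁸ = 234.5 kN.
σ_{invar} = P/A₂ = 234500/625 = 375.2 MPa, tensile.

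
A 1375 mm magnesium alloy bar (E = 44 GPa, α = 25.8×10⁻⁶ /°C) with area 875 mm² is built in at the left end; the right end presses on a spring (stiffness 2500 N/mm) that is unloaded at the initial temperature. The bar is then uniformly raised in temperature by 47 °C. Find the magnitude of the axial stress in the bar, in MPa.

σ ≈ 4.37 MPa (compressive)

The unrestrained thermal change is αΔT L = 25.8×10⁻⁶ × 47 × 1375 = 1.667 mm.
Let P be the compressive force at the spring. The bar shortens elastically by PL/(AE) and the spring compresses by P/k; together these equal δ_free.
So P = δ_free / [L/(AE) + 1/k] = 1.667 / [ 1375/(875×44×10³) + 1/(2500) ].
P = 1.667 / 0.0004357 = 3827 N.
σ = P/A = 3827/875 = 4.373 MPa.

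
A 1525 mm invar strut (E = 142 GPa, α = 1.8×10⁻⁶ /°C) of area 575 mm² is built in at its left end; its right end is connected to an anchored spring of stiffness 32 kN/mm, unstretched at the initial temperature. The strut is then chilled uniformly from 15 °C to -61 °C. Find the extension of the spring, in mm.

If the spring were absent the strut would shorten by αΔT L = 1.8×10⁻⁶ × 76 × 1525 = 0.2086 mm.
With a force P in the spring, the elastic change of the strut is PL/(AE) and that of the spring is P/k; compatibility requires their sum to equal δ_free.
So P = δ_free / [L/(AE) + 1/k] = 0.2086 / [ 1525/(575×142×10³) + 1/(32×10³) ].
P = 0.2086 / 4.993×10⁻⁵ = 4178 N.
Spring extension = P/k = 4178/(32×10³) = 0.1306 mm.

δ ≈ 0.131 mm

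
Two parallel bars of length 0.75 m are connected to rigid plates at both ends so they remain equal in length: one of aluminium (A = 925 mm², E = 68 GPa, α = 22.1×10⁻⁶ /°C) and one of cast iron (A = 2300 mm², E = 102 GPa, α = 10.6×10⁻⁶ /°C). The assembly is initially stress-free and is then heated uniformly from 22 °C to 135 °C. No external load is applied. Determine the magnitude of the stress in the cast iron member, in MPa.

σ ≈ 28 MPa (tensile)

Equilibrium of a rigid end plate with no external load gives equal and opposite internal forces ±P in the two members. Since α_{aluminium} > α_{cast iron}, heating drives the aluminium into compression and the cast iron into tension.
Setting the final lengths equal and cancelling L: (α₁ − α₂)ΔT = P/(A₁E₁) + P/(A₂E₂).
|α₁ − α₂|·ΔT = 11.5×10⁻⁶ × 113 = 0.0013.
1/(A₁E₁) + 1/(A₂E₂) = 1/(925×68×10³) + 1/(2300×102×10³) = 2.016×10⁻⁸ N⁻¹.
P = 0.0013 / 2.016×10⁻⁸ = 64460 N = 64.46 kN.
σ_{cast iron} = P/A₂ = 64460/2300 = 28.02 MPa, tensile.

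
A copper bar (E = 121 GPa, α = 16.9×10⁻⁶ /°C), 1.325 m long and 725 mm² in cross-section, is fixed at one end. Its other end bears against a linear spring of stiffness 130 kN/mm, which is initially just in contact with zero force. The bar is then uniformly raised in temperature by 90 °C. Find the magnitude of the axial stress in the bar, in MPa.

If the spring were absent the bar would lengthen by αΔT L = 16.9×10⁻⁶ × 90 × 1325 = 2.015 mm.
With a force P in the spring, the elastic change of the bar is PL/(AE) and that of the spring is P/k; compatibility requires their sum to equal δ_free.
So P = δ_free / [L/(AE) + 1/k] = 2.015 / [ 1325/(725×121×10³) + 1/(130×10³) ].
P = 2.015 / 2.28×10⁻⁵ = 88410 N.
σ = P/A = 88410/725 = 121.9 MPa.

σ ≈ 122 MPa (compressive)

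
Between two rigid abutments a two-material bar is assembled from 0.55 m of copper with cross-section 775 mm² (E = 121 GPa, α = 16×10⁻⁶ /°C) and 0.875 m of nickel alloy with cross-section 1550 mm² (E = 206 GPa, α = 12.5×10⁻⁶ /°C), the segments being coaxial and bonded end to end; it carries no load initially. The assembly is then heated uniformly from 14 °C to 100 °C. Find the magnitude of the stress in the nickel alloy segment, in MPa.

Free thermal expansion of the whole bar: Σ αᵢΔT Lᵢ = 16×10⁻⁶×86×550 + 12.5×10⁻⁶×86×875 = 1.697 mm.
The walls prevent any net length change, so an axial force P (same in every segment) develops. Compatibility: P · Σ Lᵢ/(AᵢEᵢ) = δ_free.
Σ Lᵢ/(AᵢEᵢ) = 550/(775×121×10³) + 875/(1550×206×10³) = 8.605×10⁻⁶ mm/N.
P = 1.697 / 8.605×10⁻⁶ = 197200 N = 197.2 kN, compressive.
σ_{nickel alloy} = P / A = 197200 / 1550 = 127.3 MPa.

σ ≈ 127 MPa (compressive)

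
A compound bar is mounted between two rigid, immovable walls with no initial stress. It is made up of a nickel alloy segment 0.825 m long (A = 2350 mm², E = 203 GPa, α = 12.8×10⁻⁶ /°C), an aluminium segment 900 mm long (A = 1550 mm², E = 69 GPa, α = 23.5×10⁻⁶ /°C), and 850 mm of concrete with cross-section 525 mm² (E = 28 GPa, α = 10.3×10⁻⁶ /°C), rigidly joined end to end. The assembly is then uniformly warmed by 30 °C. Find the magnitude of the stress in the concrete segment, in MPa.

σ ≈ 34 MPa (compressive)

With the walls removed the bar would change length by δ_free = Σ αᵢΔT Lᵢ = 12.8×10⁻⁶×30×825 + 23.5×10⁻⁶×30×900 + 10.3×10⁻⁶×30×850 = 1.214 mm.
The walls prevent any net length change, so an axial force P (same in every segment) develops. Compatibility: P · Σ Lᵢ/(AᵢEᵢ) = δ_free.
Σ Lᵢ/(AᵢEᵢ) = 825/(2350×203×10³) + 900/(1550×69×10³) + 850/(525×28×10³) = 6.797×10⁻⁵ mm/N.
So P = 1.214 / 6.797×10⁻⁵ = 17.86 kN, compressive.
σ_{concrete} = P / A = 17860 / 525 = 34.02 MPa.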